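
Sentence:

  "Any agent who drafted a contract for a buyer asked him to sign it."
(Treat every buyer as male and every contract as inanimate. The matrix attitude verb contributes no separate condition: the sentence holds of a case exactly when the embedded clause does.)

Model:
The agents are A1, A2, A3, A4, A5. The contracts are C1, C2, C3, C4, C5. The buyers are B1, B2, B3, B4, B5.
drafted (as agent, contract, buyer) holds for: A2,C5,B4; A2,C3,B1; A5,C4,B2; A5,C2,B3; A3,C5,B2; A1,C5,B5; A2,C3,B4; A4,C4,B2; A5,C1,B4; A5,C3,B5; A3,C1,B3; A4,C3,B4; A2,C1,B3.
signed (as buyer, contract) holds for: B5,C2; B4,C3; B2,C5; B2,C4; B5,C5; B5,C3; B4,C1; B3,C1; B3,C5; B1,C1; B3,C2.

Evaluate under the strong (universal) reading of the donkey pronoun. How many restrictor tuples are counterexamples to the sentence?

"him" takes "a buyer" as antecedent and "it" takes "a contract"; both are donkey pronouns co-varying with the restrictor.
Strong reading: for every (a,c,b) with drafted(a,c,b), signed(b,c).
Restrictor triples: (A1,C5,B5)→signed(B5,C5) ✓  (A2,C1,B3)→signed(B3,C1) ✓  (A2,C3,B1)→signed(B1,C3) ✗  (A2,C3,B4)→signed(B4,C3) ✓  (A2,C5,B4)→signed(B4,C5) ✗  (A3,C1,B3)→signed(B3,C1) ✓  (A3,C5,B2)→signed(B2,C5) ✓  (A4,C3,B4)→signed(B4,C3) ✓  (A4,C4,B2)→signed(B2,C4) ✓  (A5,C1,B4)→signed(B4,C1) ✓  (A5,C2,B3)→signed(B3,C2) ✓  (A5,C3,B5)→signed(B5,C3) ✓  (A5,C4,B2)→signed(B2,C4) ✓
Counterexamples (restrictor triples failing the scope): 2.

2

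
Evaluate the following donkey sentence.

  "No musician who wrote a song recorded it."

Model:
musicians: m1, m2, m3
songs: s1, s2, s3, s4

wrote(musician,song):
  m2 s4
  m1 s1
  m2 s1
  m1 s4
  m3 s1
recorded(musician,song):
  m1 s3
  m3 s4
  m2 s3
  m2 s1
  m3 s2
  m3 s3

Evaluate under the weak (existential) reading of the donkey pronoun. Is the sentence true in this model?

"it" takes "a song" as antecedent — a donkey pronoun bound across the clause boundary.
Truth condition: for no (m,s) with wrote(m,s) does recorded(m,s) hold.
Restrictor pairs — does the scope hold? (m1,s1):fails  (m1,s4):fails  (m2,s1):holds  (m2,s4):fails  (m3,s1):fails
Scope holds for 1 pair(s), so the sentence is false.

False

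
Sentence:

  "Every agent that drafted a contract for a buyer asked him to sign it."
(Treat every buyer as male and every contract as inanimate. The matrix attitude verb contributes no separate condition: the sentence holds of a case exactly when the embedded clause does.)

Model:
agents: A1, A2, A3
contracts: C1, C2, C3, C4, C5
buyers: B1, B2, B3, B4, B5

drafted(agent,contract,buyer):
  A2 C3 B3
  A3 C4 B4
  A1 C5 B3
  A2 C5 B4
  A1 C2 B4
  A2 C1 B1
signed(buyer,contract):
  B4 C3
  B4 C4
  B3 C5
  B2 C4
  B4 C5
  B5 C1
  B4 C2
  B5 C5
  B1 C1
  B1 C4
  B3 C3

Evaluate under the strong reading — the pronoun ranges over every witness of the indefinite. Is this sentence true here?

True

"him" takes "a buyer" as antecedent and "it" takes "a contract"; both are donkey pronouns co-varying with the restrictor.
Strong reading: for every (a,c,b) with drafted(a,c,b), signed(b,c).
Restrictor triples: (A1,C2,B4)→signed(B4,C2) ✓  (A1,C5,B3)→signed(B3,C5) ✓  (A2,C1,B1)→signed(B1,C1) ✓  (A2,C3,B3)→signed(B3,C3) ✓  (A2,C5,B4)→signed(B4,C5) ✓  (A3,C4,B4)→signed(B4,C4) ✓
Every restrictor triple satisfies the scope.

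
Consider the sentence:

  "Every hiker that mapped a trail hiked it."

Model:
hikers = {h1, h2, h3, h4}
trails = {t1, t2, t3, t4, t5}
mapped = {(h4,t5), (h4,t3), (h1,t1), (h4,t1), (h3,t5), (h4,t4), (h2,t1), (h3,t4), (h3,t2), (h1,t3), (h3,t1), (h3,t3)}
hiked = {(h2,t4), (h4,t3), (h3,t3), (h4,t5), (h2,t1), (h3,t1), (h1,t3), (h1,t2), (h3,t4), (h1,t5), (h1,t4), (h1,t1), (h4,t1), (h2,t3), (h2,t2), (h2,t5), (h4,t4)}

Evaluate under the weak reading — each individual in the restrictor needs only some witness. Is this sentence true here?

"it" takes "a trail" as antecedent — a donkey pronoun bound across the clause boundary.
Weak reading: every hiker h with some mapped-trail has at least one mapped-trail t such that hiked(h,t).
Per hiker: h1:✓  h2:✓  h3:✓  h4:✓
Every hiker in the restrictor has a witness.

True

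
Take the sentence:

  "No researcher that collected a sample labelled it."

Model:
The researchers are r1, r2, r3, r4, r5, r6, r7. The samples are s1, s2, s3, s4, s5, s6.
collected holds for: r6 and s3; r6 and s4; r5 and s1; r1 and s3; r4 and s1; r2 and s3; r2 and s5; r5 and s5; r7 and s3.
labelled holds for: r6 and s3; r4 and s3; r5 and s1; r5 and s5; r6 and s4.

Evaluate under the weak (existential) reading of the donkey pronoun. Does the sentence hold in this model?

False

"it" takes "a sample" as antecedent — a donkey pronoun bound across the clause boundary.
Truth condition: for no (r,s) with collected(r,s) does labelled(r,s) hold.
Restrictor pairs — does the scope hold? (r1,s3):fails  (r2,s3):fails  (r2,s5):fails  (r4,s1):fails  (r5,s1):holds  (r5,s5):holds  (r6,s3):holds  (r6,s4):holds  (r7,s3):fails
Scope holds for 4 pair(s), so the sentence is false.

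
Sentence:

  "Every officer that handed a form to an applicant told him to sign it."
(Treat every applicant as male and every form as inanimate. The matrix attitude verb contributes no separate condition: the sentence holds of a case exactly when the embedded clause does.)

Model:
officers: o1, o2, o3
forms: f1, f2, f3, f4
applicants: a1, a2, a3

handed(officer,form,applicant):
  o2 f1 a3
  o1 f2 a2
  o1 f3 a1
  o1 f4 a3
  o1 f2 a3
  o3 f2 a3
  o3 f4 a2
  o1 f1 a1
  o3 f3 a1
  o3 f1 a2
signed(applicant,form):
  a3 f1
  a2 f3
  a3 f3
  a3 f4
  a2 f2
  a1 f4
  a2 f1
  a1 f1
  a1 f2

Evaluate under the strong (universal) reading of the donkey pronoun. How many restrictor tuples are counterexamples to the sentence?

"him" takes "an applicant" as antecedent and "it" takes "a form"; both are donkey pronouns co-varying with the restrictor.
Strong reading: for every (o,f,a) with handed(o,f,a), signed(a,f).
Restrictor triples: (o1,f1,a1)→signed(a1,f1) ✓  (o1,f2,a2)→signed(a2,f2) ✓  (o1,f2,a3)→signed(a3,f2) ✗  (o1,f3,a1)→signed(a1,f3) ✗  (o1,f4,a3)→signed(a3,f4) ✓  (o2,f1,a3)→signed(a3,f1) ✓  (o3,f1,a2)→signed(a2,f1) ✓  (o3,f2,a3)→signed(a3,f2) ✗  (o3,f3,a1)→signed(a1,f3) ✗  (o3,f4,a2)→signed(a2,f4) ✗
Counterexamples (restrictor triples failing the scope): 5.

5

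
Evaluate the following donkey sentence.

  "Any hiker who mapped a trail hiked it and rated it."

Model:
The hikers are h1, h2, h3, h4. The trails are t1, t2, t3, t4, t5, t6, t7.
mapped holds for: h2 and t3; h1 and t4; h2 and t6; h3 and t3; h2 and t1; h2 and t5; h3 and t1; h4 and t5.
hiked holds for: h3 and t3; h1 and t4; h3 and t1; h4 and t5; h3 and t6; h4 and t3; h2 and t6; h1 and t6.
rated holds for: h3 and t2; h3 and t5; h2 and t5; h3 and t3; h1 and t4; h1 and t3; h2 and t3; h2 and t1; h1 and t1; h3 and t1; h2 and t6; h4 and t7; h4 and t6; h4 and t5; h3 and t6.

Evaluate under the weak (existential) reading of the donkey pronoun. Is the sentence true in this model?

True

"it" takes "a trail" as antecedent — a donkey pronoun bound across the clause boundary.
Weak reading: every hiker h with some mapped-trail has at least one mapped-trail t such that hiked(h,t) ∧ rated(h,t).
Per hiker: h1:✓  h2:✓  h3:✓  h4:✓
Every hiker in the restrictor has a witness.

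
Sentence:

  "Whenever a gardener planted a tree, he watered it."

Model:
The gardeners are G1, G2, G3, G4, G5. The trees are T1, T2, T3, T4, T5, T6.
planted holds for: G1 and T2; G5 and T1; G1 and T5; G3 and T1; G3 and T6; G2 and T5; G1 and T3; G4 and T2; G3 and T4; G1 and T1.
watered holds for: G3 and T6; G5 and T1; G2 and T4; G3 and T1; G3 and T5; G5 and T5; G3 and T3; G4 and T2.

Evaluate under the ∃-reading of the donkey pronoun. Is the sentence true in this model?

"it" takes "a tree" as antecedent — a donkey pronoun bound across the clause boundary.
Weak reading: every gardener g with some planted-tree has at least one planted-tree t such that watered(g,t).
Per gardener: G1:✗  G2:✗  G3:✓  G4:✓  G5:✓
G1 has no witness among its planted-trees.

False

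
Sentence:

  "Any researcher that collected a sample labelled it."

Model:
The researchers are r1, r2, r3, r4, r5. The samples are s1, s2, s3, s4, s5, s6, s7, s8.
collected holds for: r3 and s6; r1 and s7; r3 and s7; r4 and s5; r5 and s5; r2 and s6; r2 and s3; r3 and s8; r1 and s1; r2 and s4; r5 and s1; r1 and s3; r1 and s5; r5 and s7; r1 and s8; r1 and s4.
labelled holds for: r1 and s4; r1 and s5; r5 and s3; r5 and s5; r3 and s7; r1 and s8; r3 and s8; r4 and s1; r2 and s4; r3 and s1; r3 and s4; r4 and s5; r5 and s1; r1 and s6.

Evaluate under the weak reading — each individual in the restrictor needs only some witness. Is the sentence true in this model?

"it" takes "a sample" as antecedent — a donkey pronoun bound across the clause boundary.
Weak reading: every researcher r with some collected-sample has at least one collected-sample s such that labelled(r,s).
Per researcher: r1:✓  r2:✓  r3:✓  r4:✓  r5:✓
Every researcher in the restrictor has a witness.

True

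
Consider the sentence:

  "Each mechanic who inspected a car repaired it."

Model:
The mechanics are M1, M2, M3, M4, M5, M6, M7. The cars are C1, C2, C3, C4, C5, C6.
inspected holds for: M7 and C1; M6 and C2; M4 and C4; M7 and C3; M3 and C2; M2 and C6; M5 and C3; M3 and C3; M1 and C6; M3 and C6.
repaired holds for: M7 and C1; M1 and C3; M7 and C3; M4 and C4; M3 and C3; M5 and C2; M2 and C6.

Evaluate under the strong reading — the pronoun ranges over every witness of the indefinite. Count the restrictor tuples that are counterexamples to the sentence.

5

"it" takes "a car" as antecedent — a donkey pronoun bound across the clause boundary.
Strong reading: for every (m,c) with inspected(m,c), repaired(m,c).
Restrictor pairs: (M1,C6) ✗  (M2,C6) ✓  (M3,C2) ✗  (M3,C3) ✓  (M3,C6) ✗  (M4,C4) ✓  (M5,C3) ✗  (M6,C2) ✗  (M7,C1) ✓  (M7,C3) ✓
Counterexamples (restrictor pairs failing the scope): 5.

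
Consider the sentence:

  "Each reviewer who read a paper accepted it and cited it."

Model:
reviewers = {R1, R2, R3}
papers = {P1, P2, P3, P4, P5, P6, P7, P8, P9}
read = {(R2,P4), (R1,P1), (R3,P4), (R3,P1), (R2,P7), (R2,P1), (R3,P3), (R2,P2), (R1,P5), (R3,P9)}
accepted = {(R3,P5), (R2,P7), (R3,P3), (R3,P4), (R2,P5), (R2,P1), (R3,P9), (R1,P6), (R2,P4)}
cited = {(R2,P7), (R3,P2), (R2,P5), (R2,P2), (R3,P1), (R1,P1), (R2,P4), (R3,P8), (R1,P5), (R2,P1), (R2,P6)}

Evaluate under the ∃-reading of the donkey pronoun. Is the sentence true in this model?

False

"it" takes "a paper" as antecedent — a donkey pronoun bound across the clause boundary.
Weak reading: every reviewer r with some read-paper has at least one read-paper p such that accepted(r,p) ∧ cited(r,p).
Per reviewer: R1:✗  R2:✓  R3:✗
R1 has no witness among its read-papers.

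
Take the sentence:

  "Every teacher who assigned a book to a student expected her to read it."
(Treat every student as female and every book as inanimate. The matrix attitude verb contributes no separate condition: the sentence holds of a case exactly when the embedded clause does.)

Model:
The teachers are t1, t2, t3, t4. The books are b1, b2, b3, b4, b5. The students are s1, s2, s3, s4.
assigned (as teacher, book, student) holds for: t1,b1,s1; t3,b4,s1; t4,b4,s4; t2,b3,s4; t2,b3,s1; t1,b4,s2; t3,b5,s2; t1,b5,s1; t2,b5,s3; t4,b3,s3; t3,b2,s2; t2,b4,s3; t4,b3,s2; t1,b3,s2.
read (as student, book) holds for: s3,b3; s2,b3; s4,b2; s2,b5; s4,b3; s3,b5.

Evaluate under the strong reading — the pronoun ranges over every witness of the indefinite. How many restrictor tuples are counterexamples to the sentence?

8

"her" takes "a student" as antecedent and "it" takes "a book"; both are donkey pronouns co-varying with the restrictor.
Strong reading: for every (t,b,s) with assigned(t,b,s), read(s,b).
Restrictor triples: (t1,b1,s1)→read(s1,b1) ✗  (t1,b3,s2)→read(s2,b3) ✓  (t1,b4,s2)→read(s2,b4) ✗  (t1,b5,s1)→read(s1,b5) ✗  (t2,b3,s1)→read(s1,b3) ✗  (t2,b3,s4)→read(s4,b3) ✓  (t2,b4,s3)→read(s3,b4) ✗  (t2,b5,s3)→read(s3,b5) ✓  (t3,b2,s2)→read(s2,b2) ✗  (t3,b4,s1)→read(s1,b4) ✗  (t3,b5,s2)→read(s2,b5) ✓  (t4,b3,s2)→read(s2,b3) ✓  (t4,b3,s3)→read(s3,b3) ✓  (t4,b4,s4)→read(s4,b4) ✗
Counterexamples (restrictor triples failing the scope): 8.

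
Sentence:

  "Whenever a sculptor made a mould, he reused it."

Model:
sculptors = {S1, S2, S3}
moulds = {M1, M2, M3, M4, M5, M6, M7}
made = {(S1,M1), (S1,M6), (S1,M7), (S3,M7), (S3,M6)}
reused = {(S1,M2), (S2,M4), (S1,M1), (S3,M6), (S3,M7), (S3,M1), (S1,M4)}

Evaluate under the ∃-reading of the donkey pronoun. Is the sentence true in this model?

"it" takes "a mould" as antecedent — a donkey pronoun bound across the clause boundary.
Weak reading: every sculptor s with some made-mould has at least one made-mould m such that reused(s,m).
Per sculptor: S1:✓  S3:✓
Every sculptor in the restrictor has a witness.

True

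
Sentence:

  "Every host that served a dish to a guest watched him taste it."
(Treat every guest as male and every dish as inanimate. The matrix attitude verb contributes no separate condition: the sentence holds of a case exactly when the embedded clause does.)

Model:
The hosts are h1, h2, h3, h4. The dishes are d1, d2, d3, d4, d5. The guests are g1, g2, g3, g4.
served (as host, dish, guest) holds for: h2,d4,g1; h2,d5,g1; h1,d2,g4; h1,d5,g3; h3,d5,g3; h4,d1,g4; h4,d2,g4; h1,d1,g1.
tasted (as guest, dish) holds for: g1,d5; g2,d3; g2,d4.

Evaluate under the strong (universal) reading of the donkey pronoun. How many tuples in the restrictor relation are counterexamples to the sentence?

7

"him" takes "a guest" as antecedent and "it" takes "a dish"; both are donkey pronouns co-varying with the restrictor.
Strong reading: for every (h,d,g) with served(h,d,g), tasted(g,d).
Restrictor triples: (h1,d1,g1)→tasted(g1,d1) ✗  (h1,d2,g4)→tasted(g4,d2) ✗  (h1,d5,g3)→tasted(g3,d5) ✗  (h2,d4,g1)→tasted(g1,d4) ✗  (h2,d5,g1)→tasted(g1,d5) ✓  (h3,d5,g3)→tasted(g3,d5) ✗  (h4,d1,g4)→tasted(g4,d1) ✗  (h4,d2,g4)→tasted(g4,d2) ✗
Counterexamples (restrictor triples failing the scope): 7.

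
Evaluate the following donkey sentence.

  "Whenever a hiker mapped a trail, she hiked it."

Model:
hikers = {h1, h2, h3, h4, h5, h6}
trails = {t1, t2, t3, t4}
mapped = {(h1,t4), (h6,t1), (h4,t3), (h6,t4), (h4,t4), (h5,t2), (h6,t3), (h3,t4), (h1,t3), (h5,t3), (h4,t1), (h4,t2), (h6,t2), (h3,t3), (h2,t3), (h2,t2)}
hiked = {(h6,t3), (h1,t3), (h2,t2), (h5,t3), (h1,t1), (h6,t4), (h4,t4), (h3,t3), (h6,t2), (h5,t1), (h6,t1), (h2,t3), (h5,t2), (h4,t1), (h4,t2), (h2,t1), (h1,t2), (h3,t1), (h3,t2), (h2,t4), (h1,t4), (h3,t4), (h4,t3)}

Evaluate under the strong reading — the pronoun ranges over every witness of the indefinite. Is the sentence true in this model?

True

"it" takes "a trail" as antecedent — a donkey pronoun bound across the clause boundary.
Strong reading: for every (h,t) with mapped(h,t), hiked(h,t).
Restrictor pairs: (h1,t3) ✓  (h1,t4) ✓  (h2,t2) ✓  (h2,t3) ✓  (h3,t3) ✓  (h3,t4) ✓  (h4,t1) ✓  (h4,t2) ✓  (h4,t3) ✓  (h4,t4) ✓  (h5,t2) ✓  (h5,t3) ✓  (h6,t1) ✓  (h6,t2) ✓  (h6,t3) ✓  (h6,t4) ✓
Every restrictor pair satisfies the scope.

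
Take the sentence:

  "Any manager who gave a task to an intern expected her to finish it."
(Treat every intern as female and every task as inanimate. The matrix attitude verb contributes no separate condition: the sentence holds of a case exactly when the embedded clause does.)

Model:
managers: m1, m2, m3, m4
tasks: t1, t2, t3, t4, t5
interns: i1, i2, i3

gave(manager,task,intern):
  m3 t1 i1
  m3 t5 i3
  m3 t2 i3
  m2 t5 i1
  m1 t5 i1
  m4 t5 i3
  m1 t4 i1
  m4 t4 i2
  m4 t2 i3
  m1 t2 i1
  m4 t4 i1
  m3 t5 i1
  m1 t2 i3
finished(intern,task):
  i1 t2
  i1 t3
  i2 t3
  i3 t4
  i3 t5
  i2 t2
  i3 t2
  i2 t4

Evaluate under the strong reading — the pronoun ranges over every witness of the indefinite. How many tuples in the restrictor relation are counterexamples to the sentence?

6

"her" takes "an intern" as antecedent and "it" takes "a task"; both are donkey pronouns co-varying with the restrictor.
Strong reading: for every (m,t,i) with gave(m,t,i), finished(i,t).
Restrictor triples: (m1,t2,i1)→finished(i1,t2) ✓  (m1,t2,i3)→finished(i3,t2) ✓  (m1,t4,i1)→finished(i1,t4) ✗  (m1,t5,i1)→finished(i1,t5) ✗  (m2,t5,i1)→finished(i1,t5) ✗  (m3,t1,i1)→finished(i1,t1) ✗  (m3,t2,i3)→finished(i3,t2) ✓  (m3,t5,i1)→finished(i1,t5) ✗  (m3,t5,i3)→finished(i3,t5) ✓  (m4,t2,i3)→finished(i3,t2) ✓  (m4,t4,i1)→finished(i1,t4) ✗  (m4,t4,i2)→finished(i2,t4) ✓  (m4,t5,i3)→finished(i3,t5) ✓
Counterexamples (restrictor triples failing the scope): 6.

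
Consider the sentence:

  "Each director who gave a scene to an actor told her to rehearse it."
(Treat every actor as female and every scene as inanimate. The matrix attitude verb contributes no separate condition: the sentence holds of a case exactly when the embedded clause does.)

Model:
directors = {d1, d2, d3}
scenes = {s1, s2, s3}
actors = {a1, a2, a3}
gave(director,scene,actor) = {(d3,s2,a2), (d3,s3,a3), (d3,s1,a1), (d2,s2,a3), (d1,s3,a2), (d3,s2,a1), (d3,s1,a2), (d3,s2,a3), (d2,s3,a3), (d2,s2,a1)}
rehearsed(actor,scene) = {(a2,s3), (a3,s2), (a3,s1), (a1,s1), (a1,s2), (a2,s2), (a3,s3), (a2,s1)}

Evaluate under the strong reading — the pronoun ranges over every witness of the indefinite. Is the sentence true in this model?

True

"her" takes "an actor" as antecedent and "it" takes "a scene"; both are donkey pronouns co-varying with the restrictor.
Strong reading: for every (d,s,a) with gave(d,s,a), rehearsed(a,s).
Restrictor triples: (d1,s3,a2)→rehearsed(a2,s3) ✓  (d2,s2,a1)→rehearsed(a1,s2) ✓  (d2,s2,a3)→rehearsed(a3,s2) ✓  (d2,s3,a3)→rehearsed(a3,s3) ✓  (d3,s1,a1)→rehearsed(a1,s1) ✓  (d3,s1,a2)→rehearsed(a2,s1) ✓  (d3,s2,a1)→rehearsed(a1,s2) ✓  (d3,s2,a2)→rehearsed(a2,s2) ✓  (d3,s2,a3)→rehearsed(a3,s2) ✓  (d3,s3,a3)→rehearsed(a3,s3) ✓
Every restrictor triple satisfies the scope.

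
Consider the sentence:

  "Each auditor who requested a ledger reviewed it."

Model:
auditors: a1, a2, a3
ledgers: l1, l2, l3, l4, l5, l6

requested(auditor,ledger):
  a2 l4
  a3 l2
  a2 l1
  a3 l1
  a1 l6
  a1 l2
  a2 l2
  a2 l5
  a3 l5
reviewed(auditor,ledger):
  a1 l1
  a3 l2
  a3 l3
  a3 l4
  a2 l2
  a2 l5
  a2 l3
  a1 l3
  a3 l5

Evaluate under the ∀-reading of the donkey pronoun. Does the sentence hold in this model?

"it" takes "a ledger" as antecedent — a donkey pronoun bound across the clause boundary.
Strong reading: for every (a,l) with requested(a,l), reviewed(a,l).
Restrictor pairs: (a1,l2) ✗  (a1,l6) ✗  (a2,l1) ✗  (a2,l2) ✓  (a2,l4) ✗  (a2,l5) ✓  (a3,l1) ✗  (a3,l2) ✓  (a3,l5) ✓
Counterexample: (a1,l2) is in requested but fails the scope.

False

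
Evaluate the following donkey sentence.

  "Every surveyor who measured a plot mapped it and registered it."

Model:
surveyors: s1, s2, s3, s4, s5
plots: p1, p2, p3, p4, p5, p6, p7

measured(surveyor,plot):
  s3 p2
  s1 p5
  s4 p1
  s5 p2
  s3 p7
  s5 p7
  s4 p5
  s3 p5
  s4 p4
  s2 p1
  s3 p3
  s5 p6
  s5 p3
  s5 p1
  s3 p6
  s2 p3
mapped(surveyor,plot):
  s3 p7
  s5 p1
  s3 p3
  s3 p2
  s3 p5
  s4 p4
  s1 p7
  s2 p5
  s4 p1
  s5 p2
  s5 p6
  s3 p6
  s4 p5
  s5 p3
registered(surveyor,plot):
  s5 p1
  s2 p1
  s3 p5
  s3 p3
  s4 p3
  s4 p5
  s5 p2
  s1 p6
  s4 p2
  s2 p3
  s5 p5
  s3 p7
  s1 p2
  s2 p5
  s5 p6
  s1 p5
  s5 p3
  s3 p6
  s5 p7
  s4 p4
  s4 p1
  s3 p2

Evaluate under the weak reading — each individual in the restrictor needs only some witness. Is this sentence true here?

False

"it" takes "a plot" as antecedent — a donkey pronoun bound across the clause boundary.
Weak reading: every surveyor s with some measured-plot has at least one measured-plot p such that mapped(s,p) ∧ registered(s,p).
Per surveyor: s1:✗  s2:✗  s3:✓  s4:✓  s5:✓
s1 has no witness among its measured-plots.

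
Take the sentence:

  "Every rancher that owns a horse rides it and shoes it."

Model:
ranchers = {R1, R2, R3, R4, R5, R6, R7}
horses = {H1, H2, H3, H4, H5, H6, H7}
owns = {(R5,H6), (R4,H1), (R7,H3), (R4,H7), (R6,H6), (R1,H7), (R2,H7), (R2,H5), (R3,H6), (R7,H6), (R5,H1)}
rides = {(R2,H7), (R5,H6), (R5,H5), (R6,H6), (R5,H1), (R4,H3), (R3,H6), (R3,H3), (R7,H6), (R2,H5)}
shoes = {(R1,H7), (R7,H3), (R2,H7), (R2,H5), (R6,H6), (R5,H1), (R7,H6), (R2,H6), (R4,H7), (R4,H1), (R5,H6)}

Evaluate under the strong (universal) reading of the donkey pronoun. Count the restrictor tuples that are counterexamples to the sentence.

"it" takes "a horse" as antecedent — a donkey pronoun bound across the clause boundary.
Strong reading: for every (r,h) with owns(r,h), rides(r,h) ∧ shoes(r,h).
Restrictor pairs: (R1,H7) ✗  (R2,H5) ✓  (R2,H7) ✓  (R3,H6) ✗  (R4,H1) ✗  (R4,H7) ✗  (R5,H1) ✓  (R5,H6) ✓  (R6,H6) ✓  (R7,H3) ✗  (R7,H6) ✓
Counterexamples (restrictor pairs failing the scope): 5.

5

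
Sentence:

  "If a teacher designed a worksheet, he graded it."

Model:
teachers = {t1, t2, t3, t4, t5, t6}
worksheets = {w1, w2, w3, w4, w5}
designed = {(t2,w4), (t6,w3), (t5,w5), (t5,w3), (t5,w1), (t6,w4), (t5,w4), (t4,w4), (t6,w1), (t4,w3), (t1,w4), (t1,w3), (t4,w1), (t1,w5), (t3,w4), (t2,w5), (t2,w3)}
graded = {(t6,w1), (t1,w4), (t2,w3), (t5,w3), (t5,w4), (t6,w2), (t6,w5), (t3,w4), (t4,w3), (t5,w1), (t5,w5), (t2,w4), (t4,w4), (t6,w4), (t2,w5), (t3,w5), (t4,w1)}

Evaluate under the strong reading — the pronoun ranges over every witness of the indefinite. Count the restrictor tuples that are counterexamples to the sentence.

"it" takes "a worksheet" as antecedent — a donkey pronoun bound across the clause boundary.
Strong reading: for every (t,w) with designed(t,w), graded(t,w).
Restrictor pairs: (t1,w3) ✗  (t1,w4) ✓  (t1,w5) ✗  (t2,w3) ✓  (t2,w4) ✓  (t2,w5) ✓  (t3,w4) ✓  (t4,w1) ✓  (t4,w3) ✓  (t4,w4) ✓  (t5,w1) ✓  (t5,w3) ✓  (t5,w4) ✓  (t5,w5) ✓  (t6,w1) ✓  (t6,w3) ✗  (t6,w4) ✓
Counterexamples (restrictor pairs failing the scope): 3.

3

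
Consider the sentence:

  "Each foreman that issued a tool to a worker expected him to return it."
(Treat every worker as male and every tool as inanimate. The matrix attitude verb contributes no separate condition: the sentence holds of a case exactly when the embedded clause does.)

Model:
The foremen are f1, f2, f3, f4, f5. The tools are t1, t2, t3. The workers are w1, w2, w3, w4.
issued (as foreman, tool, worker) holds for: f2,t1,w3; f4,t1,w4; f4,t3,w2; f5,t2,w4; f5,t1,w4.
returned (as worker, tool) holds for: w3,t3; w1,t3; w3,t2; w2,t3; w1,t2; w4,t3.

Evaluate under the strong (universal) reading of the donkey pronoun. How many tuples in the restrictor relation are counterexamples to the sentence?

4

"him" takes "a worker" as antecedent and "it" takes "a tool"; both are donkey pronouns co-varying with the restrictor.
Strong reading: for every (f,t,w) with issued(f,t,w), returned(w,t).
Restrictor triples: (f2,t1,w3)→returned(w3,t1) ✗  (f4,t1,w4)→returned(w4,t1) ✗  (f4,t3,w2)→returned(w2,t3) ✓  (f5,t1,w4)→returned(w4,t1) ✗  (f5,t2,w4)→returned(w4,t2) ✗
Counterexamples (restrictor triples failing the scope): 4.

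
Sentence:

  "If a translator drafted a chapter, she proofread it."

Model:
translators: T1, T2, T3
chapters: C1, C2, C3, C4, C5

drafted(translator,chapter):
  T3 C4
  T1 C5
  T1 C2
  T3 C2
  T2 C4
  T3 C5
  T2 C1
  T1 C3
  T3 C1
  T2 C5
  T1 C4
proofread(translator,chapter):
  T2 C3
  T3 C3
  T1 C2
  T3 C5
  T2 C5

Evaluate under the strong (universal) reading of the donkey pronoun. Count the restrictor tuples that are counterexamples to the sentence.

8

"it" takes "a chapter" as antecedent — a donkey pronoun bound across the clause boundary.
Strong reading: for every (t,c) with drafted(t,c), proofread(t,c).
Restrictor pairs: (T1,C2) ✓  (T1,C3) ✗  (T1,C4) ✗  (T1,C5) ✗  (T2,C1) ✗  (T2,C4) ✗  (T2,C5) ✓  (T3,C1) ✗  (T3,C2) ✗  (T3,C4) ✗  (T3,C5) ✓
Counterexamples (restrictor pairs failing the scope): 8.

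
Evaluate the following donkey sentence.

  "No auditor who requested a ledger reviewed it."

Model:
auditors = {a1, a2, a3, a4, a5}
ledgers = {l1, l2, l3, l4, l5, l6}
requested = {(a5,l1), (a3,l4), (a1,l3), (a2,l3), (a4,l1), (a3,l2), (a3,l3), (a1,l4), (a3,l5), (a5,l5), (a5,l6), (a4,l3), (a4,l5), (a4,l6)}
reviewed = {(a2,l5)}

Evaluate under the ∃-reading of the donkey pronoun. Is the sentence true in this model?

"it" takes "a ledger" as antecedent — a donkey pronoun bound across the clause boundary.
Truth condition: for no (a,l) with requested(a,l) does reviewed(a,l) hold.
Restrictor pairs — does the scope hold? (a1,l3):fails  (a1,l4):fails  (a2,l3):fails  (a3,l2):fails  (a3,l3):fails  (a3,l4):fails  (a3,l5):fails  (a4,l1):fails  (a4,l3):fails  (a4,l5):fails  (a4,l6):fails  (a5,l1):fails  (a5,l5):fails  (a5,l6):fails
Scope holds for no restrictor pair, so the sentence is true.

True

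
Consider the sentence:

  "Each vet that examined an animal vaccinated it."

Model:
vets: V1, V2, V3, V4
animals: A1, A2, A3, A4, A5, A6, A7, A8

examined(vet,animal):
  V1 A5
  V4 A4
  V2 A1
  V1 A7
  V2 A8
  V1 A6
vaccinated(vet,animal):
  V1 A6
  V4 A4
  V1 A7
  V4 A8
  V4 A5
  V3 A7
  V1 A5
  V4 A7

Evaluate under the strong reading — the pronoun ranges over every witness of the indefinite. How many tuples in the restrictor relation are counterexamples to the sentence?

2

"it" takes "an animal" as antecedent — a donkey pronoun bound across the clause boundary.
Strong reading: for every (v,a) with examined(v,a), vaccinated(v,a).
Restrictor pairs: (V1,A5) ✓  (V1,A6) ✓  (V1,A7) ✓  (V2,A1) ✗  (V2,A8) ✗  (V4,A4) ✓
Counterexamples (restrictor pairs failing the scope): 2.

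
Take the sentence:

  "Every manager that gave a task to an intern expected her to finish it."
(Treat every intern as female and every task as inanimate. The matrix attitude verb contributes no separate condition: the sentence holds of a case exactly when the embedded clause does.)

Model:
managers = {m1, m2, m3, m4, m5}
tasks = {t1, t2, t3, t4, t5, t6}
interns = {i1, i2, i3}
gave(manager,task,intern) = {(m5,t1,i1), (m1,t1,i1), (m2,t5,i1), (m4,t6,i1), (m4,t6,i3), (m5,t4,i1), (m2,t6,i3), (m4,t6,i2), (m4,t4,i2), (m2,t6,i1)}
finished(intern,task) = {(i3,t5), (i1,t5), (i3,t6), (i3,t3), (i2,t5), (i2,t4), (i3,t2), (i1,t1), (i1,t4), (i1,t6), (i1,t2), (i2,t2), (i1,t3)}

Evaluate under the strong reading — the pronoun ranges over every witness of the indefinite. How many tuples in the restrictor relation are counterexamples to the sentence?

1

"her" takes "an intern" as antecedent and "it" takes "a task"; both are donkey pronouns co-varying with the restrictor.
Strong reading: for every (m,t,i) with gave(m,t,i), finished(i,t).
Restrictor triples: (m1,t1,i1)→finished(i1,t1) ✓  (m2,t5,i1)→finished(i1,t5) ✓  (m2,t6,i1)→finished(i1,t6) ✓  (m2,t6,i3)→finished(i3,t6) ✓  (m4,t4,i2)→finished(i2,t4) ✓  (m4,t6,i1)→finished(i1,t6) ✓  (m4,t6,i2)→finished(i2,t6) ✗  (m4,t6,i3)→finished(i3,t6) ✓  (m5,t1,i1)→finished(i1,t1) ✓  (m5,t4,i1)→finished(i1,t4) ✓
Counterexamples (restrictor triples failing the scope): 1.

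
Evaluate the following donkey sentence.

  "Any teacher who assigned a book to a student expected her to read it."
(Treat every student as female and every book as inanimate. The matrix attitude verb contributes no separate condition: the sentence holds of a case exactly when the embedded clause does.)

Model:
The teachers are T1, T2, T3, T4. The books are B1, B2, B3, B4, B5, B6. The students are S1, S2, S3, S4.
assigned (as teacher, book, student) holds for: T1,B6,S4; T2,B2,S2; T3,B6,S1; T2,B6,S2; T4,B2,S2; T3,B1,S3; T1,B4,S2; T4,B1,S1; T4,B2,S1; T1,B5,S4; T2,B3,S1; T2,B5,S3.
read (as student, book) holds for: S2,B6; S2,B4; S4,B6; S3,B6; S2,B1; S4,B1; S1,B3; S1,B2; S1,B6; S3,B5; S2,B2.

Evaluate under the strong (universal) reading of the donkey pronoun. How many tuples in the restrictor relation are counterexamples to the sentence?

3

"her" takes "a student" as antecedent and "it" takes "a book"; both are donkey pronouns co-varying with the restrictor.
Strong reading: for every (t,b,s) with assigned(t,b,s), read(s,b).
Restrictor triples: (T1,B4,S2)→read(S2,B4) ✓  (T1,B5,S4)→read(S4,B5) ✗  (T1,B6,S4)→read(S4,B6) ✓  (T2,B2,S2)→read(S2,B2) ✓  (T2,B3,S1)→read(S1,B3) ✓  (T2,B5,S3)→read(S3,B5) ✓  (T2,B6,S2)→read(S2,B6) ✓  (T3,B1,S3)→read(S3,B1) ✗  (T3,B6,S1)→read(S1,B6) ✓  (T4,B1,S1)→read(S1,B1) ✗  (T4,B2,S1)→read(S1,B2) ✓  (T4,B2,S2)→read(S2,B2) ✓
Counterexamples (restrictor triples failing the scope): 3.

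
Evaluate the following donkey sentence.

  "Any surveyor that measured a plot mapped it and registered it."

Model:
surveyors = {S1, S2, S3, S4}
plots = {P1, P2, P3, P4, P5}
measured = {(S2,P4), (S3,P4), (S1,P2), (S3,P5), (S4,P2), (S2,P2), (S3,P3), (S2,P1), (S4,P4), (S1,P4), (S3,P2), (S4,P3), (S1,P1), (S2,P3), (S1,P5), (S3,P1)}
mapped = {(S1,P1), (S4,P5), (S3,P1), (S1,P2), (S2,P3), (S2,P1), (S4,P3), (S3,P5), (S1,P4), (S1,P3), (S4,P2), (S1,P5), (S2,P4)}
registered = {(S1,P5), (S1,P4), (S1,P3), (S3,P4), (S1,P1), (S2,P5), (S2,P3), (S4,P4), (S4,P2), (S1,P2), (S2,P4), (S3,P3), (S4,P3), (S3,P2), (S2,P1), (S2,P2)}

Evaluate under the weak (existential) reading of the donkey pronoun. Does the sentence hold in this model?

"it" takes "a plot" as antecedent — a donkey pronoun bound across the clause boundary.
Weak reading: every surveyor s with some measured-plot has at least one measured-plot p such that mapped(s,p) ∧ registered(s,p).
Per surveyor: S1:✓  S2:✓  S3:✗  S4:✓
S3 has no witness among its measured-plots.

False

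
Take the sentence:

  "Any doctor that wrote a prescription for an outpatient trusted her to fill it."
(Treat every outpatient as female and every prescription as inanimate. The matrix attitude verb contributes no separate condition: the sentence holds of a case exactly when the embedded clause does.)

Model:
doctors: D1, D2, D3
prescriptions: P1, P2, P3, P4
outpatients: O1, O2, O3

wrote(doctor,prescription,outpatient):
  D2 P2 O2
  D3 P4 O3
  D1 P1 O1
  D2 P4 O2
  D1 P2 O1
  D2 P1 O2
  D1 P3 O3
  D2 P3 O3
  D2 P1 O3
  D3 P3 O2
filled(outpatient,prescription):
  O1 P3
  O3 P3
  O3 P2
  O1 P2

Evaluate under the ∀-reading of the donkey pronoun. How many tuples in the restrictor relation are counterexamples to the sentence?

7

"her" takes "an outpatient" as antecedent and "it" takes "a prescription"; both are donkey pronouns co-varying with the restrictor.
Strong reading: for every (d,p,o) with wrote(d,p,o), filled(o,p).
Restrictor triples: (D1,P1,O1)→filled(O1,P1) ✗  (D1,P2,O1)→filled(O1,P2) ✓  (D1,P3,O3)→filled(O3,P3) ✓  (D2,P1,O2)→filled(O2,P1) ✗  (D2,P1,O3)→filled(O3,P1) ✗  (D2,P2,O2)→filled(O2,P2) ✗  (D2,P3,O3)→filled(O3,P3) ✓  (D2,P4,O2)→filled(O2,P4) ✗  (D3,P3,O2)→filled(O2,P3) ✗  (D3,P4,O3)→filled(O3,P4) ✗
Counterexamples (restrictor triples failing the scope): 7.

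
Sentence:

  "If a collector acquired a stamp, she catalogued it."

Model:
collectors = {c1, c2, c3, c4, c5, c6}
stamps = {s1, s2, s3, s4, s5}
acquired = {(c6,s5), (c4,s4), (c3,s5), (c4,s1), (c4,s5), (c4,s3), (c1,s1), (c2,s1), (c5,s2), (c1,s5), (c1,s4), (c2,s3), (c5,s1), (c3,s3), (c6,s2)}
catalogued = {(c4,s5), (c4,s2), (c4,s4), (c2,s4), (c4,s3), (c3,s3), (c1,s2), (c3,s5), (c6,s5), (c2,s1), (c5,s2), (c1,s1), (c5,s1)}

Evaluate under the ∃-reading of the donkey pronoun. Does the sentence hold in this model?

"it" takes "a stamp" as antecedent — a donkey pronoun bound across the clause boundary.
Weak reading: every collector c with some acquired-stamp has at least one acquired-stamp s such that catalogued(c,s).
Per collector: c1:✓  c2:✓  c3:✓  c4:✓  c5:✓  c6:✓
Every collector in the restrictor has a witness.

True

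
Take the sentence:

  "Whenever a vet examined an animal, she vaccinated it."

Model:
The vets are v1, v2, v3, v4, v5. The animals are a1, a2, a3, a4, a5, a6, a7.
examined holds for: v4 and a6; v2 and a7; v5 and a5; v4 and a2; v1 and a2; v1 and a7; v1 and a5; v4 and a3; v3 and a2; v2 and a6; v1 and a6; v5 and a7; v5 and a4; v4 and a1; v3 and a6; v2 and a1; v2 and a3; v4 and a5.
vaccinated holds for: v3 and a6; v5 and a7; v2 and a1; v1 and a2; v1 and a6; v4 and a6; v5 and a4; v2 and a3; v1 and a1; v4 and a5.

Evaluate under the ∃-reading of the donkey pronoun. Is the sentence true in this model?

"it" takes "an animal" as antecedent — a donkey pronoun bound across the clause boundary.
Weak reading: every vet v with some examined-animal has at least one examined-animal a such that vaccinated(v,a).
Per vet: v1:✓  v2:✓  v3:✓  v4:✓  v5:✓
Every vet in the restrictor has a witness.

True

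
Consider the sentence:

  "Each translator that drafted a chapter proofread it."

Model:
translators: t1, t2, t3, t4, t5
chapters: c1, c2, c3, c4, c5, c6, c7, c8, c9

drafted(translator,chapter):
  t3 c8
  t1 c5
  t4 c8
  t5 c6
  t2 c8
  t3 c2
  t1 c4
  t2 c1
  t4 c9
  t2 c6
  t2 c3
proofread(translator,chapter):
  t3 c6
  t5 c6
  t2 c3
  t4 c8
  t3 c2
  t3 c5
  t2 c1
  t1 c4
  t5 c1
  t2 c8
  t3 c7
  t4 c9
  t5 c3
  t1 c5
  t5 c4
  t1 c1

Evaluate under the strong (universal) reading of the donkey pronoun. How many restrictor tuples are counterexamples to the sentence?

2

"it" takes "a chapter" as antecedent — a donkey pronoun bound across the clause boundary.
Strong reading: for every (t,c) with drafted(t,c), proofread(t,c).
Restrictor pairs: (t1,c4) ✓  (t1,c5) ✓  (t2,c1) ✓  (t2,c3) ✓  (t2,c6) ✗  (t2,c8) ✓  (t3,c2) ✓  (t3,c8) ✗  (t4,c8) ✓  (t4,c9) ✓  (t5,c6) ✓
Counterexamples (restrictor pairs failing the scope): 2.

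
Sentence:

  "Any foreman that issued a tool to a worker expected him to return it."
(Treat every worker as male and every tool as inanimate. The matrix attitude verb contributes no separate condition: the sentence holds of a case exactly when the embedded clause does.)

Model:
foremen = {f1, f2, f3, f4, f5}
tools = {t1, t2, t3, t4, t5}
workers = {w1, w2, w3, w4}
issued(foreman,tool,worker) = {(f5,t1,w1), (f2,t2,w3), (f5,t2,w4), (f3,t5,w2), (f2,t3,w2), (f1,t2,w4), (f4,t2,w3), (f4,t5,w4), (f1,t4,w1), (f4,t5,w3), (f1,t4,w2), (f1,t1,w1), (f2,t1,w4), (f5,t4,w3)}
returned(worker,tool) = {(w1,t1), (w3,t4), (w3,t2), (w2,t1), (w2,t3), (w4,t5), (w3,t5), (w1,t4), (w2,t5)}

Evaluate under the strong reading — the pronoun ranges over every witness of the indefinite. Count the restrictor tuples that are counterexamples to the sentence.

"him" takes "a worker" as antecedent and "it" takes "a tool"; both are donkey pronouns co-varying with the restrictor.
Strong reading: for every (f,t,w) with issued(f,t,w), returned(w,t).
Restrictor triples: (f1,t1,w1)→returned(w1,t1) ✓  (f1,t2,w4)→returned(w4,t2) ✗  (f1,t4,w1)→returned(w1,t4) ✓  (f1,t4,w2)→returned(w2,t4) ✗  (f2,t1,w4)→returned(w4,t1) ✗  (f2,t2,w3)→returned(w3,t2) ✓  (f2,t3,w2)→returned(w2,t3) ✓  (f3,t5,w2)→returned(w2,t5) ✓  (f4,t2,w3)→returned(w3,t2) ✓  (f4,t5,w3)→returned(w3,t5) ✓  (f4,t5,w4)→returned(w4,t5) ✓  (f5,t1,w1)→returned(w1,t1) ✓  (f5,t2,w4)→returned(w4,t2) ✗  (f5,t4,w3)→returned(w3,t4) ✓
Counterexamples (restrictor triples failing the scope): 4.

4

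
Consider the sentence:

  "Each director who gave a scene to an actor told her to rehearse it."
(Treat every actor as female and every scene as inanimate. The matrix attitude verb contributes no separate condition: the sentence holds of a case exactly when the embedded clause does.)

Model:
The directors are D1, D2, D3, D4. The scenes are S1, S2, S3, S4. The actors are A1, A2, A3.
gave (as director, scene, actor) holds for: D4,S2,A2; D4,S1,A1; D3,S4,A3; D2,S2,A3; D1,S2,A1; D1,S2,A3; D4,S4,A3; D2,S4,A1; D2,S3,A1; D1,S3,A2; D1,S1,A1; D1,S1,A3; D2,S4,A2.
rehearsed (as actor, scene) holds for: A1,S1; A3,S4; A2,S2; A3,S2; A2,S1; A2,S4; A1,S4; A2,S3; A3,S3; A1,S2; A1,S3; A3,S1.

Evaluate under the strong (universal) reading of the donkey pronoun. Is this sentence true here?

"her" takes "an actor" as antecedent and "it" takes "a scene"; both are donkey pronouns co-varying with the restrictor.
Strong reading: for every (d,s,a) with gave(d,s,a), rehearsed(a,s).
Restrictor triples: (D1,S1,A1)→rehearsed(A1,S1) ✓  (D1,S1,A3)→rehearsed(A3,S1) ✓  (D1,S2,A1)→rehearsed(A1,S2) ✓  (D1,S2,A3)→rehearsed(A3,S2) ✓  (D1,S3,A2)→rehearsed(A2,S3) ✓  (D2,S2,A3)→rehearsed(A3,S2) ✓  (D2,S3,A1)→rehearsed(A1,S3) ✓  (D2,S4,A1)→rehearsed(A1,S4) ✓  (D2,S4,A2)→rehearsed(A2,S4) ✓  (D3,S4,A3)→rehearsed(A3,S4) ✓  (D4,S1,A1)→rehearsed(A1,S1) ✓  (D4,S2,A2)→rehearsed(A2,S2) ✓  (D4,S4,A3)→rehearsed(A3,S4) ✓
Every restrictor triple satisfies the scope.

True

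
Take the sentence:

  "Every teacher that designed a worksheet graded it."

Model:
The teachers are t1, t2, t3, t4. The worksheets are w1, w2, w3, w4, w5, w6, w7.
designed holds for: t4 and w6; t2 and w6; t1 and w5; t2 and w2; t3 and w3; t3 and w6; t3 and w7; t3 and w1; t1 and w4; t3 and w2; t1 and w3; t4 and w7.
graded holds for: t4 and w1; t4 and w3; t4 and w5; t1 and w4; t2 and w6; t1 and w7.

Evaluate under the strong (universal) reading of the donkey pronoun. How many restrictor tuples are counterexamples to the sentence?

"it" takes "a worksheet" as antecedent — a donkey pronoun bound across the clause boundary.
Strong reading: for every (t,w) with designed(t,w), graded(t,w).
Restrictor pairs: (t1,w3) ✗  (t1,w4) ✓  (t1,w5) ✗  (t2,w2) ✗  (t2,w6) ✓  (t3,w1) ✗  (t3,w2) ✗  (t3,w3) ✗  (t3,w6) ✗  (t3,w7) ✗  (t4,w6) ✗  (t4,w7) ✗
Counterexamples (restrictor pairs failing the scope): 10.

10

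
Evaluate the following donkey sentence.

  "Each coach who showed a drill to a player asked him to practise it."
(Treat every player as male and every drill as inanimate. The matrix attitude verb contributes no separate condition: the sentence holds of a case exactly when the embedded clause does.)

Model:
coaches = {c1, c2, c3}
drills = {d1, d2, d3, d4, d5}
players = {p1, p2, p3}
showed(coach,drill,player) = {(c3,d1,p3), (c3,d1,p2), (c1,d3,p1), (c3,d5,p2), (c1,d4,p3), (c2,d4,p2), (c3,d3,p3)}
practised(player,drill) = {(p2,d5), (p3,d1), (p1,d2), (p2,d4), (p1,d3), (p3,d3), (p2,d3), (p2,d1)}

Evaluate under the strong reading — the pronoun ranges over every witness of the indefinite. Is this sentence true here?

"him" takes "a player" as antecedent and "it" takes "a drill"; both are donkey pronouns co-varying with the restrictor.
Strong reading: for every (c,d,p) with showed(c,d,p), practised(p,d).
Restrictor triples: (c1,d3,p1)→practised(p1,d3) ✓  (c1,d4,p3)→practised(p3,d4) ✗  (c2,d4,p2)→practised(p2,d4) ✓  (c3,d1,p2)→practised(p2,d1) ✓  (c3,d1,p3)→practised(p3,d1) ✓  (c3,d3,p3)→practised(p3,d3) ✓  (c3,d5,p2)→practised(p2,d5) ✓
Counterexample: (c1,d4,p3) — practised(p3,d4) does not hold.

False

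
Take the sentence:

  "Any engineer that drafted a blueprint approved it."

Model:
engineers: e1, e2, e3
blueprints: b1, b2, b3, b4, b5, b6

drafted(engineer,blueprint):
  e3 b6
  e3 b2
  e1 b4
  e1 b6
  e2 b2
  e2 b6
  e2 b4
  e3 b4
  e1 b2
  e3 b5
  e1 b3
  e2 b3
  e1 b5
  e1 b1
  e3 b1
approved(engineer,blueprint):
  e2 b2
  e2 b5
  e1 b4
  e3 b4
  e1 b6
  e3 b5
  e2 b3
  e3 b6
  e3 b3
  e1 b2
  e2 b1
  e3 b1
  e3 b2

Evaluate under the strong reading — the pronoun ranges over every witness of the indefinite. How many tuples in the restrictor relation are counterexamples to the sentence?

"it" takes "a blueprint" as antecedent — a donkey pronoun bound across the clause boundary.
Strong reading: for every (e,b) with drafted(e,b), approved(e,b).
Restrictor pairs: (e1,b1) ✗  (e1,b2) ✓  (e1,b3) ✗  (e1,b4) ✓  (e1,b5) ✗  (e1,b6) ✓  (e2,b2) ✓  (e2,b3) ✓  (e2,b4) ✗  (e2,b6) ✗  (e3,b1) ✓  (e3,b2) ✓  (e3,b4) ✓  (e3,b5) ✓  (e3,b6) ✓
Counterexamples (restrictor pairs failing the scope): 5.

5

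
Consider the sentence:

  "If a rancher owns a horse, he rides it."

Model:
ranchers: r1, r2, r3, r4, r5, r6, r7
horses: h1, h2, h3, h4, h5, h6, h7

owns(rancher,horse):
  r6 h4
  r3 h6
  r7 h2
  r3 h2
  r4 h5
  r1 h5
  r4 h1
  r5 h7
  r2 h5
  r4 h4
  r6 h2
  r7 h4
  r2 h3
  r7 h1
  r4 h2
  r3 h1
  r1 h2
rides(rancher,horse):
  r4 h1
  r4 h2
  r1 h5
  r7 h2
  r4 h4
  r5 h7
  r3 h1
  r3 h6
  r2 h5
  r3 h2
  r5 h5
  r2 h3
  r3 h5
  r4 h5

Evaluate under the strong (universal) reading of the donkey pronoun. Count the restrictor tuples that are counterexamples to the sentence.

"it" takes "a horse" as antecedent — a donkey pronoun bound across the clause boundary.
Strong reading: for every (r,h) with owns(r,h), rides(r,h).
Restrictor pairs: (r1,h2) ✗  (r1,h5) ✓  (r2,h3) ✓  (r2,h5) ✓  (r3,h1) ✓  (r3,h2) ✓  (r3,h6) ✓  (r4,h1) ✓  (r4,h2) ✓  (r4,h4) ✓  (r4,h5) ✓  (r5,h7) ✓  (r6,h2) ✗  (r6,h4) ✗  (r7,h1) ✗  (r7,h2) ✓  (r7,h4) ✗
Counterexamples (restrictor pairs failing the scope): 5.

5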